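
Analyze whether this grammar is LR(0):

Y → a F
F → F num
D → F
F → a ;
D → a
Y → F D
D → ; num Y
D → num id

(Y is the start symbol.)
A grammar is LR(0) if no state in the canonical LR(0) collection has:
  - both a shift item (dot before a terminal) and a complete item (shift-reduce conflict), or
  - two or more complete items (reduce-reduce conflict; the accept item [Y' → Y .] counts as a complete item here).

Augment with Y' → Y and build the canonical LR(0) collection (I0 = CLOSURE({[Y' → . Y]}), then GOTO on every symbol after a dot until no new states appear). It has 16 states:
  I0: { [F → . F num], [F → . a ;], [Y → . F D], [Y → . a F], [Y' → . Y] }  — shift
  I1: { [D → . ; num Y], [D → . F], [D → . a], [D → . num id], [F → . F num], [F → . a ;], [F → F . num], [Y → F . D] }  — shift
  I2: { [Y' → Y .] }  — accept
  I3: { [F → . F num], [F → . a ;], [F → a . ;], [Y → a . F] }  — shift
  I4: { [F → a ; .] }  — reduce
  I5: { [F → F . num], [Y → a F .] }  — shift, reduce
  I6: { [F → a . ;] }  — shift
  I7: { [F → F num .] }  — reduce
  I8: { [D → ; . num Y] }  — shift
  I9: { [Y → F D .] }  — reduce
  I10: { [D → F .], [F → F . num] }  — shift, reduce
  I11: { [D → a .], [F → a . ;] }  — shift, reduce
  I12: { [D → num . id], [F → F num .] }  — shift, reduce
  I13: { [D → num id .] }  — reduce
  I14: { [D → ; num . Y], [F → . F num], [F → . a ;], [Y → . F D], [Y → . a F] }  — shift
  I15: { [D → ; num Y .] }  — reduce

Conflict in state I5:
  Shift-reduce conflict between [Y → a F .] and [F → F . num]
So the grammar is NOT LR(0).

Answer: No. Shift-reduce conflict between [Y → a F .] and [F → F . num]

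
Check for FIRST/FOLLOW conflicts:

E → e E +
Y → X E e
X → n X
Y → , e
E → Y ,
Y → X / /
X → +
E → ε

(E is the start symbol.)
Yes. E → e E '+' with FOLLOW(E) on { 'e' }; E → Y ',' with FOLLOW(E) on { '+' }

A FIRST/FOLLOW conflict occurs when a non-terminal N has a nullable alternative N → β (β ⇒* ε) and another alternative N → α with FIRST(α) ∩ FOLLOW(N) ≠ ∅: on such a lookahead the parser cannot decide between expanding α and letting N vanish via β.

Nullable non-terminals: E.
FIRST sets used below: FIRST(Y) = { '+', ',', 'n' }

E: nullable alternative(s) E → ε; FOLLOW(E) = { $, '+', 'e' }
  E → e E +: FIRST \ {ε} = { 'e' } — overlaps FOLLOW(E) on { 'e' }: CONFLICT
  E → Y ,: FIRST \ {ε} = { '+', ',', 'n' } — overlaps FOLLOW(E) on { '+' }: CONFLICT
  E → ε: FIRST \ {ε} = { } — this is the only nullable alternative, skip

X, Y have no nullable alternative, so no FIRST/FOLLOW check is needed there.

So the grammar has 2 FIRST/FOLLOW conflicts (marked CONFLICT above).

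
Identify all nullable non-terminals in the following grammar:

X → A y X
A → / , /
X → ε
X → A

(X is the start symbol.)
{ 'X' }

ε-productions: X → ε
So X is immediately nullable.
No further non-terminal can be added: every production for the remaining non-terminals contains a terminal or a non-nullable non-terminal.
Nullable = { 'X' }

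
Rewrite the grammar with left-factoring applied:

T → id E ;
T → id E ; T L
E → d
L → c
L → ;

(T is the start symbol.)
Left-factoring transforms A → αβ₁ | αβ₂ into A → αA' and A' → β₁ | β₂
(α is the longest common prefix among the alternatives). Repeat until
no nonterminal has two alternatives with a common prefix.

Round 1: T has alternatives sharing prefix 'id E ;'. Introduce T': T → id E ; T'
  Add: T' → ε
  Add: T' → T L

No remaining common prefixes — done.

Resulting grammar:
T → id E ; T'
T' → ε
T' → T L
E → d
L → c
L → ;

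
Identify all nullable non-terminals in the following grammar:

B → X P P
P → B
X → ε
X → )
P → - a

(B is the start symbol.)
A non-terminal is nullable if it can derive ε (the empty string): either it has an ε-production, or it has a production whose right-hand side consists entirely of nullable non-terminals.

ε-productions: X → ε
So X is immediately nullable.
No further non-terminal can be added: every production for the remaining non-terminals contains a terminal or a non-nullable non-terminal.
Nullable = { 'X' }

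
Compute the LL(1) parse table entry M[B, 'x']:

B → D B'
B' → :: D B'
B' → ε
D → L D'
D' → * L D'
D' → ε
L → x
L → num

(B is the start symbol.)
To find M[B, 'x'], we find productions for B where 'x' is in the predict set (PREDICT(N → α) = (FIRST(α) \ {ε}) ∪ (FOLLOW(N) if α ⇒* ε)).

Relevant sets:
  FIRST(D) = { 'num', 'x' }

B → D B': PREDICT = { 'num', 'x' }
  'x' is in predict set, so this production goes in M[B, 'x']

M[B, 'x'] = B → D B'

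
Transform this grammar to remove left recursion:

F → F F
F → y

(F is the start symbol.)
F → y F'
F' → F F'
F' → ε

F is directly left-recursive. The standard transformation for
  A → A α₁ | ... | A α_m | β₁ | ... | β_n
is
  A  → β₁ A' | ... | β_n A'
  A' → α₁ A' | ... | α_m A' | ε

F → y becomes F → y F'
F → F F becomes F' → F F'
Add F' → ε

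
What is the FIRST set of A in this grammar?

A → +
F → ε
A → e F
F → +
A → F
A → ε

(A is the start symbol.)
{ '+', 'e', ε }

FIRST sets of the other non-terminals involved (by the same procedure, iterated to a fixed point):
  FIRST(F) = { '+', ε }

From A → +:
  - '+' is a terminal: add '+' and stop
From A → e F:
  - e is a terminal: add 'e' and stop
From A → F:
  - F is a non-terminal: add FIRST(F) \ {ε} = { '+' }
    F is nullable and nothing follows, so the whole right-hand side can vanish: ε ∈ FIRST(A)
From A → ε:
  - ε-production, so ε ∈ FIRST(A)

Collecting: FIRST(A) = { '+', 'e', ε }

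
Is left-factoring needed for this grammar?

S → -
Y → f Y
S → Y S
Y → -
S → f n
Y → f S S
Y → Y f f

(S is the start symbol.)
Yes, Y has productions with common prefix 'f'

Left-factoring is needed when two productions for the same non-terminal
share a common prefix on the right-hand side.

Productions for S:
  S → -
  S → Y S
  S → f n
Productions for Y:
  Y → f Y
  Y → -
  Y → f S S
  Y → Y f f

Found common prefix 'f' in productions for Y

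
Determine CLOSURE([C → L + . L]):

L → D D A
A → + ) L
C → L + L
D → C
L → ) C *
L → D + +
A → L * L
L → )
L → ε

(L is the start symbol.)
{ [C → . L + L], [C → L + . L], [D → . C], [L → . ) C *], [L → . )], [L → . D + +], [L → . D D A], [L → .] }

Start with: [C → L + . L]
  [C → L + . L] has the dot before L: add [L → . D D A], [L → . ) C *], [L → . D + +], [L → . )], [L → .]
  [L → . D D A] has the dot before D: add [D → . C]
  [D → . C] has the dot before C: add [C → . L + L]
No further items can be added.

CLOSURE = { [C → . L + L], [C → L + . L], [D → . C], [L → . ) C *], [L → . )], [L → . D + +], [L → . D D A], [L → .] }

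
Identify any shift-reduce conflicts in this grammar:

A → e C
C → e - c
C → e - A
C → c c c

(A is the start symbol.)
No shift-reduce conflicts

A shift-reduce conflict occurs when an LR(0) state has both:
  - a complete (reduce) item [A → α .] (dot at the end), and
  - a shift item [B → β . c γ] (dot before a terminal).

Augment with A' → A and build the canonical LR(0) collection (I0 = CLOSURE({[A' → . A]}), then GOTO on every symbol after a dot until no new states appear). It has 11 states:
  I0: { [A → . e C], [A' → . A] }  — shift
  I1: { [A' → A .] }  — accept
  I2: { [A → e . C], [C → . c c c], [C → . e - A], [C → . e - c] }  — shift
  I3: { [A → e C .] }  — reduce
  I4: { [C → c . c c] }  — shift
  I5: { [C → e . - A], [C → e . - c] }  — shift
  I6: { [A → . e C], [C → e - . A], [C → e - . c] }  — shift
  I7: { [C → e - A .] }  — reduce
  I8: { [C → e - c .] }  — reduce
  I9: { [C → c c . c] }  — shift
  I10: { [C → c c c .] }  — reduce

No state contains both a complete item and a shift item.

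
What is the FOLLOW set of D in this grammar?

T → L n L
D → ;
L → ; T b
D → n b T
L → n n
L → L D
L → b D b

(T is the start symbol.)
{ $, ';', 'b', 'n' }

To compute FOLLOW(D), find every occurrence of D on a right-hand side N → α D β: add FIRST(β) \ {ε}, and if β is empty or nullable also add FOLLOW(N). Iterate to a fixed point.

In L → L D: D is at the end, add FOLLOW(L)
In L → b D b: D is followed by b, add FIRST(b) \ {ε} = { 'b' }

The FOLLOW sets referred to above (computed the same way, to a fixed point):
  FOLLOW(L) = { $, ';', 'b', 'n' }

Taking the union: FOLLOW(D) = { $, ';', 'b', 'n' }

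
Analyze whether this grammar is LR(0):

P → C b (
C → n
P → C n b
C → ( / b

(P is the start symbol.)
Yes, the grammar is LR(0)

A grammar is LR(0) if no state in the canonical LR(0) collection has:
  - both a shift item (dot before a terminal) and a complete item (shift-reduce conflict), or
  - two or more complete items (reduce-reduce conflict; the accept item [P' → P .] counts as a complete item here).

Augment with P' → P and build the canonical LR(0) collection (I0 = CLOSURE({[P' → . P]}), then GOTO on every symbol after a dot until no new states appear). It has 11 states:
  I0: { [C → . ( / b], [C → . n], [P → . C b (], [P → . C n b], [P' → . P] }  — shift
  I1: { [C → ( . / b] }  — shift
  I2: { [P → C . b (], [P → C . n b] }  — shift
  I3: { [P' → P .] }  — accept
  I4: { [C → n .] }  — reduce
  I5: { [P → C b . (] }  — shift
  I6: { [P → C n . b] }  — shift
  I7: { [P → C n b .] }  — reduce
  I8: { [P → C b ( .] }  — reduce
  I9: { [C → ( / . b] }  — shift
  I10: { [C → ( / b .] }  — reduce

Every state is either a pure shift/goto state or contains exactly one complete item and nothing to shift — no conflicts. The grammar is LR(0).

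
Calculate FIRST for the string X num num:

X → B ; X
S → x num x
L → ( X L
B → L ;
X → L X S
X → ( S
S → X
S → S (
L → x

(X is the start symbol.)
{ '(', 'x' }

FIRST sets of the non-terminals involved (from the grammar, by fixed-point iteration):
  FIRST(X) = { '(', 'x' }

To compute FIRST(X num num), process the symbols left to right:
Symbol X is a non-terminal. Add FIRST(X) \ {ε} = { '(', 'x' }
X is not nullable (ε ∉ FIRST(X)), so stop here.
FIRST(X num num) = { '(', 'x' }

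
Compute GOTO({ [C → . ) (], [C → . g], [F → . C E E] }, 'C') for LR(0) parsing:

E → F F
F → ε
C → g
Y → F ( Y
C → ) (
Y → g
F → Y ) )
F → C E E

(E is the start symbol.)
{ [C → . ) (], [C → . g], [E → . F F], [F → . C E E], [F → . Y ) )], [F → .], [F → C . E E], [Y → . F ( Y], [Y → . g] }

GOTO(I, 'C') = CLOSURE({ [A → αX.β] : [A → α.Xβ] ∈ I, X = 'C' })

Items with dot before 'C', with the dot advanced:
  [F → . C E E] → [F → C . E E]
Closure of the advanced items:
  [F → C . E E] has the dot before E: add [E → . F F]
  [E → . F F] has the dot before F: add [F → .], [F → . Y ) )], [F → . C E E]
  [F → . Y ) )] has the dot before Y: add [Y → . F ( Y], [Y → . g]
  [F → . C E E] has the dot before C: add [C → . g], [C → . ) (]

GOTO = { [C → . ) (], [C → . g], [E → . F F], [F → . C E E], [F → . Y ) )], [F → .], [F → C . E E], [Y → . F ( Y], [Y → . g] }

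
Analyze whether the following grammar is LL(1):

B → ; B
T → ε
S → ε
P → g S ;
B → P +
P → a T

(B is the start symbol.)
Relevant sets:
  FIRST(P) = { 'a', 'g' }

For B:
  PREDICT(B → ';' B) = { ';' }
  PREDICT(B → P '+') = { 'a', 'g' }
For P:
  PREDICT(P → g S ';') = { 'g' }
  PREDICT(P → a T) = { 'a' }
T, S have a single production, so nothing to check there.

All predict sets are disjoint. The grammar IS LL(1).

Answer: Yes, the grammar is LL(1).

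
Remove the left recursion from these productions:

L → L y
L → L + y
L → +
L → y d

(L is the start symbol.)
L → + L'
L → y d L'
L' → y L'
L' → + y L'
L' → ε

L is directly left-recursive. The standard transformation for
  A → A α₁ | ... | A α_m | β₁ | ... | β_n
is
  A  → β₁ A' | ... | β_n A'
  A' → α₁ A' | ... | α_m A' | ε

L → + becomes L → + L'
L → y d becomes L → y d L'
L → L y becomes L' → y L'
L → L + y becomes L' → + y L'
Add L' → ε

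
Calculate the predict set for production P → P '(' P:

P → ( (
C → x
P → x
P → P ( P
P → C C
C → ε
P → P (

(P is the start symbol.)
PREDICT(P → P '(' P) = (FIRST(RHS) \ {ε}) ∪ (FOLLOW(P) if ε ∈ FIRST(RHS), i.e. RHS ⇒* ε)
FIRST(P) = { '(', 'x', ε }
FIRST(P '(' P) = { '(', 'x' }
ε ∉ FIRST(P '(' P), so FOLLOW(P) is not added.
PREDICT(P → P '(' P) = { '(', 'x' }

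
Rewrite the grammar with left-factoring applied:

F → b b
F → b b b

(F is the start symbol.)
F → b b F'
F' → ε
F' → b

Left-factoring transforms A → αβ₁ | αβ₂ into A → αA' and A' → β₁ | β₂
(α is the longest common prefix among the alternatives). Repeat until
no nonterminal has two alternatives with a common prefix.

Round 1: F has alternatives sharing prefix 'b b'. Introduce F': F → b b F'
  Add: F' → ε
  Add: F' → b

No remaining common prefixes — done.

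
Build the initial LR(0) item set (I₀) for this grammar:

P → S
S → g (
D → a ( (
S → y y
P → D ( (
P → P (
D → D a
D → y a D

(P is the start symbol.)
First, augment the grammar with P' → P
I₀ = CLOSURE({ [P' → . P] }):
  [P' → . P] has the dot before P: add [P → . S], [P → . D ( (], [P → . P (]
  [P → . S] has the dot before S: add [S → . g (], [S → . y y]
  [P → . D ( (] has the dot before D: add [D → . a ( (], [D → . D a], [D → . y a D]
No further items can be added.

I₀ = { [D → . D a], [D → . a ( (], [D → . y a D], [P → . D ( (], [P → . P (], [P → . S], [P' → . P], [S → . g (], [S → . y y] }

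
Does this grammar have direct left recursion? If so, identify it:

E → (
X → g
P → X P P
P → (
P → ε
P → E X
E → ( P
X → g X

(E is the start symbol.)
No direct left recursion

E → (: starts with '('
X → g: starts with g
P → X P P: starts with X
P → (: starts with '('
P → ε: starts with ε
P → E X: starts with E
E → ( P: starts with '('
X → g X: starts with g

No direct left recursion found.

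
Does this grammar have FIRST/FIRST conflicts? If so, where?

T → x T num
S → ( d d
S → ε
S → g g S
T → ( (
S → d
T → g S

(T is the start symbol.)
No FIRST/FIRST conflicts.

Productions for T:
  T → x T num: FIRST = { 'x' }
  T → ( (: FIRST = { '(' }
  T → g S: FIRST = { 'g' }
Productions for S:
  S → ( d d: FIRST = { '(' }
  S → ε: FIRST = { ε }
  S → g g S: FIRST = { 'g' }
  S → d: FIRST = { 'd' }

All alternatives of each non-terminal have pairwise disjoint FIRST sets.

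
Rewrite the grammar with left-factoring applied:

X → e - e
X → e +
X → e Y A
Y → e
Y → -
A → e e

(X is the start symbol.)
X → e X'
X' → - e
X' → +
X' → Y A
Y → e
Y → -
A → e e

Left-factoring transforms A → αβ₁ | αβ₂ into A → αA' and A' → β₁ | β₂
(α is the longest common prefix among the alternatives). Repeat until
no nonterminal has two alternatives with a common prefix.

Round 1: X has alternatives sharing prefix 'e'. Introduce X': X → e X'
  Add: X' → - e
  Add: X' → +
  Add: X' → Y A

No remaining common prefixes — done.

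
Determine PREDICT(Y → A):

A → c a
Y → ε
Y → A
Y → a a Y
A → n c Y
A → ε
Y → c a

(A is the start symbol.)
PREDICT(Y → A) = (FIRST(RHS) \ {ε}) ∪ (FOLLOW(Y) if ε ∈ FIRST(RHS), i.e. RHS ⇒* ε)
FIRST(A) = { 'c', 'n', ε }
FIRST(A) = { 'c', 'n', ε }
ε ∈ FIRST(A) (the right-hand side is nullable), so add FOLLOW(Y) = { $ }
PREDICT(Y → A) = { $, 'c', 'n' }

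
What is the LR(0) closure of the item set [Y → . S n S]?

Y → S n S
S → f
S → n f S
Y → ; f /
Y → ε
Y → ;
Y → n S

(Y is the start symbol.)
To compute CLOSURE, for each item [A → α.Bβ] where B is a non-terminal, add [B → .γ] for all productions B → γ; repeat for the newly added items until nothing changes.

Start with: [Y → . S n S]
  [Y → . S n S] has the dot before S: add [S → . f], [S → . n f S]
No further items can be added.

CLOSURE = { [S → . f], [S → . n f S], [Y → . S n S] }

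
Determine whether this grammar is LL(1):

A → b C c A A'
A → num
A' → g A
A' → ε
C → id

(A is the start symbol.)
A grammar is LL(1) if for each non-terminal N with multiple productions, the predict sets of those productions are pairwise disjoint, where PREDICT(N → α) = (FIRST(α) \ {ε}) ∪ (FOLLOW(N) if α ⇒* ε).

Relevant sets:
  FOLLOW(A') = { $, 'g' }

For A:
  PREDICT(A → b C c A A') = { 'b' }
  PREDICT(A → num) = { 'num' }
For A':
  PREDICT(A' → g A) = { 'g' }
  PREDICT(A' → ε) = { $, 'g' }
C has a single production, so nothing to check there.

Conflict found: Predict set conflict for A': { 'g' }
The grammar is NOT LL(1).

Answer: No. Predict set conflict for A': { 'g' }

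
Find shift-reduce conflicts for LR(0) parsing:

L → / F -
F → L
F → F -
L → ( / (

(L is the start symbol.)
A shift-reduce conflict occurs when an LR(0) state has both:
  - a complete (reduce) item [A → α .] (dot at the end), and
  - a shift item [B → β . c γ] (dot before a terminal).

Augment with L' → L and build the canonical LR(0) collection (I0 = CLOSURE({[L' → . L]}), then GOTO on every symbol after a dot until no new states appear). It has 9 states:
  I0: { [L → . ( / (], [L → . / F -], [L' → . L] }  — shift
  I1: { [L → ( . / (] }  — shift
  I2: { [F → . F -], [F → . L], [L → . ( / (], [L → . / F -], [L → / . F -] }  — shift
  I3: { [L' → L .] }  — accept
  I4: { [F → F . -], [L → / F . -] }  — shift
  I5: { [F → L .] }  — reduce
  I6: { [F → F - .], [L → / F - .] }  — 2 reduces
  I7: { [L → ( / . (] }  — shift
  I8: { [L → ( / ( .] }  — reduce

No state contains both a complete item and a shift item.

Answer: No shift-reduce conflicts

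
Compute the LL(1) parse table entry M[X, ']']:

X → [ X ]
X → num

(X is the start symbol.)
Empty (error entry)

To find M[X, ']'], we find productions for X where ']' is in the predict set (PREDICT(N → α) = (FIRST(α) \ {ε}) ∪ (FOLLOW(N) if α ⇒* ε)).

X → [ X ]: PREDICT = { '[' }
X → num: PREDICT = { 'num' }

M[X, ']'] is empty (no production applies)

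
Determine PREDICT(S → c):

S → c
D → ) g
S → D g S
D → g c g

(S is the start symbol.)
PREDICT(S → c) = (FIRST(RHS) \ {ε}) ∪ (FOLLOW(S) if ε ∈ FIRST(RHS), i.e. RHS ⇒* ε)
FIRST(c) = { 'c' }
ε ∉ FIRST(c), so FOLLOW(S) is not added.
PREDICT(S → c) = { 'c' }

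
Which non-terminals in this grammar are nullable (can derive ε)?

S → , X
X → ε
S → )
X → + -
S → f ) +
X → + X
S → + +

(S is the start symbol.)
{ 'X' }

ε-productions: X → ε
So X is immediately nullable.
No further non-terminal can be added: every production for the remaining non-terminals contains a terminal or a non-nullable non-terminal.
Nullable = { 'X' }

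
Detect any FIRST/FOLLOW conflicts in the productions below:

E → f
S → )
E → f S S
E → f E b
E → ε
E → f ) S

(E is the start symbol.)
A FIRST/FOLLOW conflict occurs when a non-terminal N has a nullable alternative N → β (β ⇒* ε) and another alternative N → α with FIRST(α) ∩ FOLLOW(N) ≠ ∅: on such a lookahead the parser cannot decide between expanding α and letting N vanish via β.

Nullable non-terminals: E.

E: nullable alternative(s) E → ε; FOLLOW(E) = { $, 'b' }
  E → f: FIRST \ {ε} = { 'f' } — disjoint from FOLLOW(E)
  E → f S S: FIRST \ {ε} = { 'f' } — disjoint from FOLLOW(E)
  E → f E b: FIRST \ {ε} = { 'f' } — disjoint from FOLLOW(E)
  E → ε: FIRST \ {ε} = { } — this is the only nullable alternative, skip
  E → f ) S: FIRST \ {ε} = { 'f' } — disjoint from FOLLOW(E)

S has no nullable alternative, so no FIRST/FOLLOW check is needed there.

No FIRST/FOLLOW conflicts found.

Answer: No FIRST/FOLLOW conflicts.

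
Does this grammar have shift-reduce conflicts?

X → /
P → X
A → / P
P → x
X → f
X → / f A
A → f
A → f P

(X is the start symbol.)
A shift-reduce conflict occurs when an LR(0) state has both:
  - a complete (reduce) item [A → α .] (dot at the end), and
  - a shift item [B → β . c γ] (dot before a terminal).

Augment with X' → X and build the canonical LR(0) collection (I0 = CLOSURE({[X' → . X]}), then GOTO on every symbol after a dot until no new states appear). It has 12 states:
  I0: { [X → . / f A], [X → . /], [X → . f], [X' → . X] }  — shift
  I1: { [X → / . f A], [X → / .] }  — shift, reduce
  I2: { [X' → X .] }  — accept
  I3: { [X → f .] }  — reduce
  I4: { [A → . / P], [A → . f P], [A → . f], [X → / f . A] }  — shift
  I5: { [A → / . P], [P → . X], [P → . x], [X → . / f A], [X → . /], [X → . f] }  — shift
  I6: { [X → / f A .] }  — reduce
  I7: { [A → f . P], [A → f .], [P → . X], [P → . x], [X → . / f A], [X → . /], [X → . f] }  — shift, reduce
  I8: { [A → f P .] }  — reduce
  I9: { [P → X .] }  — reduce
  I10: { [P → x .] }  — reduce
  I11: { [A → / P .] }  — reduce

I1 contains reduce item [X → / .] and shift item [X → / . f A] — shift-reduce conflict.
I7 contains reduce item [A → f .] and shift items [P → . x], [X → . /], [X → . / f A], [X → . f] — shift-reduce conflict.

Answer: Yes — I1: [X → / .] vs [X → / . f A]; I7: [A → f .] vs [P → . x]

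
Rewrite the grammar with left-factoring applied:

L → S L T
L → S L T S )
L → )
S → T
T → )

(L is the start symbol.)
L → S L T L'
L' → ε
L' → S )
L → )
S → T
T → )

Left-factoring transforms A → αβ₁ | αβ₂ into A → αA' and A' → β₁ | β₂
(α is the longest common prefix among the alternatives). Repeat until
no nonterminal has two alternatives with a common prefix.

Round 1: L has alternatives sharing prefix 'S L T'. Introduce L': L → S L T L'
  Add: L' → ε
  Add: L' → S )

No remaining common prefixes — done.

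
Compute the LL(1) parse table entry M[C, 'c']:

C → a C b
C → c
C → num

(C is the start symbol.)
C → c

To find M[C, 'c'], we find productions for C where 'c' is in the predict set (PREDICT(N → α) = (FIRST(α) \ {ε}) ∪ (FOLLOW(N) if α ⇒* ε)).

C → a C b: PREDICT = { 'a' }
C → c: PREDICT = { 'c' }
  'c' is in predict set, so this production goes in M[C, 'c']
C → num: PREDICT = { 'num' }

M[C, 'c'] = C → c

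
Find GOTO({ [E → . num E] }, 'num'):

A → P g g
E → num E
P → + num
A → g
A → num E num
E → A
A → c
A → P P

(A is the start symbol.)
GOTO(I, 'num') = CLOSURE({ [A → αX.β] : [A → α.Xβ] ∈ I, X = 'num' })

Items with dot before 'num', with the dot advanced:
  [E → . num E] → [E → num . E]
Closure of the advanced items:
  [E → num . E] has the dot before E: add [E → . num E], [E → . A]
  [E → . A] has the dot before A: add [A → . P g g], [A → . g], [A → . num E num], [A → . c], [A → . P P]
  [A → . P g g] has the dot before P: add [P → . + num]

GOTO = { [A → . P P], [A → . P g g], [A → . c], [A → . g], [A → . num E num], [E → . A], [E → . num E], [E → num . E], [P → . + num] }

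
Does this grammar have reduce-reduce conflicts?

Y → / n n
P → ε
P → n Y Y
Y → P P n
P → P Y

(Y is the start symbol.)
Yes — I9: [P → .] vs [Y → P P n .]

A reduce-reduce conflict occurs when an LR(0) state has two complete items [A → α .] and [B → β .] — both call for a reduction, and with no lookahead the parser cannot choose between them.

Augment with Y' → Y and build the canonical LR(0) collection (I0 = CLOSURE({[Y' → . Y]}), then GOTO on every symbol after a dot until no new states appear). It has 12 states:
  I0: { [P → . P Y], [P → . n Y Y], [P → .], [Y → . / n n], [Y → . P P n], [Y' → . Y] }  — shift, reduce
  I1: { [Y → / . n n] }  — shift
  I2: { [P → . P Y], [P → . n Y Y], [P → .], [P → P . Y], [Y → . / n n], [Y → . P P n], [Y → P . P n] }  — shift, reduce
  I3: { [Y' → Y .] }  — accept
  I4: { [P → . P Y], [P → . n Y Y], [P → .], [P → n . Y Y], [Y → . / n n], [Y → . P P n] }  — shift, reduce
  I5: { [P → . P Y], [P → . n Y Y], [P → .], [P → n Y . Y], [Y → . / n n], [Y → . P P n] }  — shift, reduce
  I6: { [P → n Y Y .] }  — reduce
  I7: { [P → . P Y], [P → . n Y Y], [P → .], [P → P . Y], [Y → . / n n], [Y → . P P n], [Y → P . P n], [Y → P P . n] }  — shift, reduce
  I8: { [P → P Y .] }  — reduce
  I9: { [P → . P Y], [P → . n Y Y], [P → .], [P → n . Y Y], [Y → . / n n], [Y → . P P n], [Y → P P n .] }  — shift, 2 reduces
  I10: { [Y → / n . n] }  — shift
  I11: { [Y → / n n .] }  — reduce

I9 contains complete items [P → .], [Y → P P n .] — reduce-reduce conflict.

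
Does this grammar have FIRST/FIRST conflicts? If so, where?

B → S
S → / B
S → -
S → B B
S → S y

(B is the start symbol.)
Yes. S → '/' B / S → B B on { '/' }; S → '/' B / S → S y on { '/' }; S → '-' / S → B B on { '-' }; S → '-' / S → S y on { '-' }; S → B B / S → S y on { '-', '/' }

A FIRST/FIRST conflict occurs when two productions N → α and N → β for the same non-terminal have FIRST(α) ∩ FIRST(β) ≠ ∅ (with ε ∈ FIRST of a nullable right-hand side, so two nullable alternatives also conflict).

FIRST sets of the non-terminals at (or reachable through a nullable prefix from) the front of some alternative:
  FIRST(B) = { '-', '/' }
  FIRST(S) = { '-', '/' }

Productions for S:
  S → / B: FIRST = { '/' }
  S → -: FIRST = { '-' }
  S → B B: FIRST = { '-', '/' }
  S → S y: FIRST = { '-', '/' }
B has only one production, so no FIRST/FIRST conflict is possible there.

Conflict for S: S → / B and S → B B
  Overlap: { '/' }
Conflict for S: S → / B and S → S y
  Overlap: { '/' }
Conflict for S: S → - and S → B B
  Overlap: { '-' }
Conflict for S: S → - and S → S y
  Overlap: { '-' }
Conflict for S: S → B B and S → S y
  Overlap: { '-', '/' }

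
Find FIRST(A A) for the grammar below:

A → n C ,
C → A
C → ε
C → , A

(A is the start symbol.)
FIRST sets of the non-terminals involved (from the grammar, by fixed-point iteration):
  FIRST(A) = { 'n' }

To compute FIRST(A A), process the symbols left to right:
Symbol A is a non-terminal. Add FIRST(A) \ {ε} = { 'n' }
A is not nullable (ε ∉ FIRST(A)), so stop here.
FIRST(A A) = { 'n' }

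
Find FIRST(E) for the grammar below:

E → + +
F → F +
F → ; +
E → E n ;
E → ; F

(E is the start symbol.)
To compute FIRST(E), examine every production with E on the left-hand side, reading each right-hand side left to right until a non-nullable symbol is reached.

From E → + +:
  - '+' is a terminal: add '+' and stop
From E → E n ;:
  - E is the symbol being defined: contributes nothing new
    E is not nullable, so stop
From E → ; F:
  - ';' is a terminal: add ';' and stop

Collecting: FIRST(E) = { '+', ';' }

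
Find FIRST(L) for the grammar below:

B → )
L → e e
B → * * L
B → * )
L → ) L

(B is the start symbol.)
To compute FIRST(L), examine every production with L on the left-hand side, reading each right-hand side left to right until a non-nullable symbol is reached.

From L → e e:
  - e is a terminal: add 'e' and stop
From L → ) L:
  - ')' is a terminal: add ')' and stop

Collecting: FIRST(L) = { ')', 'e' }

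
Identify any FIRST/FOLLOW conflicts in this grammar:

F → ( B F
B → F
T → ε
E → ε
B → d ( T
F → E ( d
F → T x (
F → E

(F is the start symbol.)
Yes. F → '(' B F with FOLLOW(F) on { '(' }; F → E '(' d with FOLLOW(F) on { '(' }; F → T x '(' with FOLLOW(F) on { 'x' }

A FIRST/FOLLOW conflict occurs when a non-terminal N has a nullable alternative N → β (β ⇒* ε) and another alternative N → α with FIRST(α) ∩ FOLLOW(N) ≠ ∅: on such a lookahead the parser cannot decide between expanding α and letting N vanish via β.

Nullable non-terminals: B, E, F, T.
FIRST sets used below: FIRST(F) = { '(', 'x', ε }, FIRST(E) = { ε }, FIRST(T) = { ε }

B: nullable alternative(s) B → F; FOLLOW(B) = { $, '(', 'x' }
  B → F: FIRST \ {ε} = { '(', 'x' } — this is the only nullable alternative, skip
  B → d ( T: FIRST \ {ε} = { 'd' } — disjoint from FOLLOW(B)
E has a nullable alternative but only one production, so nothing to check.

F: nullable alternative(s) F → E; FOLLOW(F) = { $, '(', 'x' }
  F → ( B F: FIRST \ {ε} = { '(' } — overlaps FOLLOW(F) on { '(' }: CONFLICT
  F → E ( d: FIRST \ {ε} = { '(' } — overlaps FOLLOW(F) on { '(' }: CONFLICT
  F → T x (: FIRST \ {ε} = { 'x' } — overlaps FOLLOW(F) on { 'x' }: CONFLICT
  F → E: FIRST \ {ε} = { } — this is the only nullable alternative, skip
T has a nullable alternative but only one production, so nothing to check.

So the grammar has 3 FIRST/FOLLOW conflicts (marked CONFLICT above).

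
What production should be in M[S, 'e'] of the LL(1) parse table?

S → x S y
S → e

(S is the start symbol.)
To find M[S, 'e'], we find productions for S where 'e' is in the predict set (PREDICT(N → α) = (FIRST(α) \ {ε}) ∪ (FOLLOW(N) if α ⇒* ε)).

S → x S y: PREDICT = { 'x' }
S → e: PREDICT = { 'e' }
  'e' is in predict set, so this production goes in M[S, 'e']

M[S, 'e'] = S → e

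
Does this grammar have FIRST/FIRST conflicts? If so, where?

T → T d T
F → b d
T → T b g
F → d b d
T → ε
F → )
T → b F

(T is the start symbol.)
A FIRST/FIRST conflict occurs when two productions N → α and N → β for the same non-terminal have FIRST(α) ∩ FIRST(β) ≠ ∅ (with ε ∈ FIRST of a nullable right-hand side, so two nullable alternatives also conflict).

FIRST sets of the non-terminals at (or reachable through a nullable prefix from) the front of some alternative:
  FIRST(T) = { 'b', 'd', ε }

Productions for T:
  T → T d T: FIRST = { 'b', 'd' }
  T → T b g: FIRST = { 'b', 'd' }
  T → ε: FIRST = { ε }
  T → b F: FIRST = { 'b' }
Productions for F:
  F → b d: FIRST = { 'b' }
  F → d b d: FIRST = { 'd' }
  F → ): FIRST = { ')' }

Conflict for T: T → T d T and T → T b g
  Overlap: { 'b', 'd' }
Conflict for T: T → T d T and T → b F
  Overlap: { 'b' }
Conflict for T: T → T b g and T → b F
  Overlap: { 'b' }

Answer: Yes. T → T d T / T → T b g on { 'b', 'd' }; T → T d T / T → b F on { 'b' }; T → T b g / T → b F on { 'b' }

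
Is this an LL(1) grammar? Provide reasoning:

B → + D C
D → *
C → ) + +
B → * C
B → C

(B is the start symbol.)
Relevant sets:
  FIRST(C) = { ')' }

For B:
  PREDICT(B → '+' D C) = { '+' }
  PREDICT(B → '*' C) = { '*' }
  PREDICT(B → C) = { ')' }
D, C have a single production, so nothing to check there.

All predict sets are disjoint. The grammar IS LL(1).

Answer: Yes, the grammar is LL(1).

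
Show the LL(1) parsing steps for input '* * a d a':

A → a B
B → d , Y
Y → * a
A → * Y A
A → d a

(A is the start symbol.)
Stack is shown with the top on the left.

Stack    Input        Action
----------------------------
A $      * * a d a $  output A → * Y A
* Y A $  * * a d a $  match '*'
Y A $    * a d a $    output Y → * a
* a A $  * a d a $    match '*'
a A $    a d a $      match 'a'
A $      d a $        output A → d a
d a $    d a $        match 'd'
a $      a $          match 'a'
$        $            accept

The string is accepted.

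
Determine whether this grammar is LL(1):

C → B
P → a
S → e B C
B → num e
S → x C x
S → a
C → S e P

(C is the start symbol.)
A grammar is LL(1) if for each non-terminal N with multiple productions, the predict sets of those productions are pairwise disjoint, where PREDICT(N → α) = (FIRST(α) \ {ε}) ∪ (FOLLOW(N) if α ⇒* ε).

Relevant sets:
  FIRST(B) = { 'num' }
  FIRST(S) = { 'a', 'e', 'x' }

For C:
  PREDICT(C → B) = { 'num' }
  PREDICT(C → S e P) = { 'a', 'e', 'x' }
For S:
  PREDICT(S → e B C) = { 'e' }
  PREDICT(S → x C x) = { 'x' }
  PREDICT(S → a) = { 'a' }
P, B have a single production, so nothing to check there.

All predict sets are disjoint. The grammar IS LL(1).

Answer: Yes, the grammar is LL(1).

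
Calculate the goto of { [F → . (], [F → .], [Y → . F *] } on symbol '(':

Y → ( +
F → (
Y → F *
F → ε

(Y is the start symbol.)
{ [F → ( .] }

GOTO(I, '(') = CLOSURE({ [A → αX.β] : [A → α.Xβ] ∈ I, X = '(' })

Items with dot before '(', with the dot advanced:
  [F → . (] → [F → ( .]
Closure adds nothing (no advanced item has the dot before a non-terminal).

GOTO = { [F → ( .] }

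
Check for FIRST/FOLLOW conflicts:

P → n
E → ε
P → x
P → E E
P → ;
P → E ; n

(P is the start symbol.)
No FIRST/FOLLOW conflicts.

Nullable non-terminals: E, P.
FIRST sets used below: FIRST(E) = { ε }
E has a nullable alternative but only one production, so nothing to check.

P: nullable alternative(s) P → E E; FOLLOW(P) = { $ }
  P → n: FIRST \ {ε} = { 'n' } — disjoint from FOLLOW(P)
  P → x: FIRST \ {ε} = { 'x' } — disjoint from FOLLOW(P)
  P → E E: FIRST \ {ε} = { } — this is the only nullable alternative, skip
  P → ;: FIRST \ {ε} = { ';' } — disjoint from FOLLOW(P)
  P → E ; n: FIRST \ {ε} = { ';' } — disjoint from FOLLOW(P)

No FIRST/FOLLOW conflicts found.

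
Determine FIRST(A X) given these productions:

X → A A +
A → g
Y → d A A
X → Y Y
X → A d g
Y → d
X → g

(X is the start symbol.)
{ 'g' }

FIRST sets of the non-terminals involved (from the grammar, by fixed-point iteration):
  FIRST(A) = { 'g' }

To compute FIRST(A X), process the symbols left to right:
Symbol A is a non-terminal. Add FIRST(A) \ {ε} = { 'g' }
A is not nullable (ε ∉ FIRST(A)), so stop here.
FIRST(A X) = { 'g' }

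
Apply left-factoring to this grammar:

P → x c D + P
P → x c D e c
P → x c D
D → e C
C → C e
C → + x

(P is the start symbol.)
Left-factoring transforms A → αβ₁ | αβ₂ into A → αA' and A' → β₁ | β₂
(α is the longest common prefix among the alternatives). Repeat until
no nonterminal has two alternatives with a common prefix.

Round 1: P has alternatives sharing prefix 'x c D'. Introduce P': P → x c D P'
  Add: P' → + P
  Add: P' → e c
  Add: P' → ε

No remaining common prefixes — done.

Resulting grammar:
P → x c D P'
P' → + P
P' → e c
P' → ε
D → e C
C → C e
C → + x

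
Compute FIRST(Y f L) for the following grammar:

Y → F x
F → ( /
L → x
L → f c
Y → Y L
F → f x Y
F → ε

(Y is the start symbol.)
FIRST sets of the non-terminals involved (from the grammar, by fixed-point iteration):
  FIRST(Y) = { '(', 'f', 'x' }

To compute FIRST(Y f L), process the symbols left to right:
Symbol Y is a non-terminal. Add FIRST(Y) \ {ε} = { '(', 'f', 'x' }
Y is not nullable (ε ∉ FIRST(Y)), so stop here.
FIRST(Y f L) = { '(', 'f', 'x' }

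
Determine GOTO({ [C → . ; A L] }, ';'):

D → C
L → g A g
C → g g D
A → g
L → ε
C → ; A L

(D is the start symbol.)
GOTO(I, ';') = CLOSURE({ [A → αX.β] : [A → α.Xβ] ∈ I, X = ';' })

Items with dot before ';', with the dot advanced:
  [C → . ; A L] → [C → ; . A L]
Closure of the advanced items:
  [C → ; . A L] has the dot before A: add [A → . g]

GOTO = { [A → . g], [C → ; . A L] }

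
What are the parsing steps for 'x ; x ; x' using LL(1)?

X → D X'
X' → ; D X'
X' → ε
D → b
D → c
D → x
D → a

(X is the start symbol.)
LL(1) parsing maintains a stack (initially the start symbol over $) and the input. At each step: if the stack top is a terminal, match it against the current input token; if it is a non-terminal N, replace it with the RHS of M[N, lookahead] (the unique production whose predict set contains the lookahead).

Stack is shown with the top on the left.

Stack     Input        Action
-----------------------------
X $       x ; x ; x $  output X → D X'
D X' $    x ; x ; x $  output D → x
x X' $    x ; x ; x $  match 'x'
X' $      ; x ; x $    output X' → ; D X'
; D X' $  ; x ; x $    match ';'
D X' $    x ; x $      output D → x
x X' $    x ; x $      match 'x'
X' $      ; x $        output X' → ; D X'
; D X' $  ; x $        match ';'
D X' $    x $          output D → x
x X' $    x $          match 'x'
X' $      $            output X' → ε
$         $            accept

The string is accepted.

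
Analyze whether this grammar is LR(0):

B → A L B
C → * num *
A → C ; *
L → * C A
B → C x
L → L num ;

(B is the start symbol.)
Yes, the grammar is LR(0)

Augment with B' → B and build the canonical LR(0) collection (I0 = CLOSURE({[B' → . B]}), then GOTO on every symbol after a dot until no new states appear). It has 18 states:
  I0: { [A → . C ; *], [B → . A L B], [B → . C x], [B' → . B], [C → . * num *] }  — shift
  I1: { [C → * . num *] }  — shift
  I2: { [B → A . L B], [L → . * C A], [L → . L num ;] }  — shift
  I3: { [B' → B .] }  — accept
  I4: { [A → C . ; *], [B → C . x] }  — shift
  I5: { [A → C ; . *] }  — shift
  I6: { [B → C x .] }  — reduce
  I7: { [A → C ; * .] }  — reduce
  I8: { [C → . * num *], [L → * . C A] }  — shift
  I9: { [A → . C ; *], [B → . A L B], [B → . C x], [B → A L . B], [C → . * num *], [L → L . num ;] }  — shift
  I10: { [B → A L B .] }  — reduce
  I11: { [L → L num . ;] }  — shift
  I12: { [L → L num ; .] }  — reduce
  I13: { [A → . C ; *], [C → . * num *], [L → * C . A] }  — shift
  I14: { [L → * C A .] }  — reduce
  I15: { [A → C . ; *] }  — shift
  I16: { [C → * num . *] }  — shift
  I17: { [C → * num * .] }  — reduce

Every state is either a pure shift/goto state or contains exactly one complete item and nothing to shift — no conflicts. The grammar is LR(0).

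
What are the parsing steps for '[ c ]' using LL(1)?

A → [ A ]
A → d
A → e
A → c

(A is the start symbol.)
LL(1) parsing maintains a stack (initially the start symbol over $) and the input. At each step: if the stack top is a terminal, match it against the current input token; if it is a non-terminal N, replace it with the RHS of M[N, lookahead] (the unique production whose predict set contains the lookahead).

Stack is shown with the top on the left.

Stack    Input    Action
------------------------
A $      [ c ] $  output A → [ A ]
[ A ] $  [ c ] $  match '['
A ] $    c ] $    output A → c
c ] $    c ] $    match 'c'
] $      ] $      match ']'
$        $        accept

The string is accepted.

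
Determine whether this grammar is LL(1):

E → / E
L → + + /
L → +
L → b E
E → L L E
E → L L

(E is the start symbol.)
Relevant sets:
  FIRST(L) = { '+', 'b' }

For E:
  PREDICT(E → '/' E) = { '/' }
  PREDICT(E → L L E) = { '+', 'b' }
  PREDICT(E → L L) = { '+', 'b' }
For L:
  PREDICT(L → '+' '+' '/') = { '+' }
  PREDICT(L → '+') = { '+' }
  PREDICT(L → b E) = { 'b' }

Conflict found: Predict set conflict for E: { '+', 'b' }
The grammar is NOT LL(1).

Answer: No. Predict set conflict for E: { '+', 'b' }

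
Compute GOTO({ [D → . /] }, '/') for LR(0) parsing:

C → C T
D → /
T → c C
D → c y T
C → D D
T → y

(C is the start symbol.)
{ [D → / .] }

GOTO(I, '/') = CLOSURE({ [A → αX.β] : [A → α.Xβ] ∈ I, X = '/' })

Items with dot before '/', with the dot advanced:
  [D → . /] → [D → / .]
Closure adds nothing (no advanced item has the dot before a non-terminal).

GOTO = { [D → / .] }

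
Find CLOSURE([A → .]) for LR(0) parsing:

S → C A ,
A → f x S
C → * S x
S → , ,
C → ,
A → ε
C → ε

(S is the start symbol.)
To compute CLOSURE, for each item [A → α.Bβ] where B is a non-terminal, add [B → .γ] for all productions B → γ; repeat for the newly added items until nothing changes.

Start with: [A → .]
The dot is at the end, so nothing is added.

CLOSURE = { [A → .] }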